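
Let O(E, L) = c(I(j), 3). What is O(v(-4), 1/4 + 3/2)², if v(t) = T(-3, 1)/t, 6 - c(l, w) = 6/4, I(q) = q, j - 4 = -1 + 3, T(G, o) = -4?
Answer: 81/4 ≈ 20.250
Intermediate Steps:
j = 6 (j = 4 + (-1 + 3) = 4 + 2 = 6)
c(l, w) = 9/2 (c(l, w) = 6 - 6/4 = 6 - 1*3/2 = 6 - 3/2 = 9/2)
v(t) = -4/t
O(E, L) = 9/2
O(v(-4), 1/4 + 3/2)² = (9/2)² = 81/4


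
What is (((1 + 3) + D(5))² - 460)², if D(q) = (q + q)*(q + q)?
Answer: 107246736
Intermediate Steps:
D(q) = 4*q² (D(q) = (2*q)*(2*q) = 4*q²)
(((1 + 3) + D(5))² - 460)² = (((1 + 3) + 4*5²)² - 460)² = ((4 + 4*25)² - 460)² = ((4 + 100)² - 460)² = (104² - 460)² = (10816 - 460)² = 10356² = 107246736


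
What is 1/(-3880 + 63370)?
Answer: 1/59490 ≈ 1.6810e-5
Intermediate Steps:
1/(-3880 + 63370) = 1/59490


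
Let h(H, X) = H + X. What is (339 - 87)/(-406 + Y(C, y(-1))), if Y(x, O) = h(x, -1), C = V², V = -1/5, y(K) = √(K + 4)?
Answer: -3150/5087 ≈ -0.61923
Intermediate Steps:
y(K) = √(4 + K)
V = -⅕ (V = -1*⅕ = -⅕ ≈ -0.20000)
C = 1/25 (C = (-⅕)² = 1/25 ≈ 0.040000)
Y(x, O) = -1 + x (Y(x, O) = x - 1 = -1 + x)
(339 - 87)/(-406 + Y(C, y(-1))) = (339 - 87)/(-406 + (-1 + 1/25)) = 252/(-406 - 24/25) = 252/(-10174/25) = 252*(-25/10174) = -3150/5087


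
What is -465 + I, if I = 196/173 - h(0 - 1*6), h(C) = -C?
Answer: -81287/173 ≈ -469.87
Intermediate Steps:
I = -842/173 (I = 196/173 - (-1)*(0 - 1*6) = 196*(1/173) - (-1)*(0 - 6) = 196/173 - (-1)*(-6) = 196/173 - 1*6 = 196/173 - 6 = -842/173 ≈ -4.8671)
-465 + I = -465 - 842/173 = -81287/173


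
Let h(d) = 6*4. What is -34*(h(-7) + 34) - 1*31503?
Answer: -33475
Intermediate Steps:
h(d) = 24
-34*(h(-7) + 34) - 1*31503 = -34*(24 + 34) - 1*31503 = -34*58 - 31503 = -1972 - 31503 = -33475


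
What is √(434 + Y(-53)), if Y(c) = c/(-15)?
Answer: √98445/15 ≈ 20.917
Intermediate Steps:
Y(c) = -c/15 (Y(c) = c*(-1/15) = -c/15)
√(434 + Y(-53)) = √(434 - 1/15*(-53)) = √(434 + 53/15) = √(6563/15) = √98445/15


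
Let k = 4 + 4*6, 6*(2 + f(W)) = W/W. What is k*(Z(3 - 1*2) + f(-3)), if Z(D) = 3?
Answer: 98/3 ≈ 32.667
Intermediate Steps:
f(W) = -11/6 (f(W) = -2 + (W/W)/6 = -2 + (1/6)*1 = -2 + 1/6 = -11/6)
k = 28 (k = 4 + 24 = 28)
k*(Z(3 - 1*2) + f(-3)) = 28*(3 - 11/6) = 28*(7/6) = 98/3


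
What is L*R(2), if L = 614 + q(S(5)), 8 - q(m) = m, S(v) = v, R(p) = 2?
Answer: 1234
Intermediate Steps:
q(m) = 8 - m
L = 617 (L = 614 + (8 - 1*5) = 614 + (8 - 5) = 614 + 3 = 617)
L*R(2) = 617*2 = 1234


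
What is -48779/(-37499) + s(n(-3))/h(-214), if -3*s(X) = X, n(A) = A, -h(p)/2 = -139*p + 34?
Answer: 2905239741/2233440440 ≈ 1.3008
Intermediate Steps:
h(p) = -68 + 278*p (h(p) = -2*(-139*p + 34) = -2*(34 - 139*p) = -68 + 278*p)
s(X) = -X/3
-48779/(-37499) + s(n(-3))/h(-214) = -48779/(-37499) + (-⅓*(-3))/(-68 + 278*(-214)) = -48779*(-1/37499) + 1/(-68 - 59492) = 48779/37499 + 1/(-59560) = 48779/37499 + 1*(-1/59560) = 48779/37499 - 1/59560 = 2905239741/2233440440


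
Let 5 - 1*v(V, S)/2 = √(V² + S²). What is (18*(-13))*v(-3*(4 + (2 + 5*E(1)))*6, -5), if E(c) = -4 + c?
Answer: -2340 + 468*√26269 ≈ 73512.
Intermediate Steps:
v(V, S) = 10 - 2*√(S² + V²) (v(V, S) = 10 - 2*√(V² + S²) = 10 - 2*√(S² + V²))
(18*(-13))*v(-3*(4 + (2 + 5*E(1)))*6, -5) = (18*(-13))*(10 - 2*√((-5)² + (-3*(4 + (2 + 5*(-4 + 1)))*6)²)) = -234*(10 - 2*√(25 + (-3*(4 + (2 + 5*(-3)))*6)²)) = -234*(10 - 2*√(25 + (-3*(4 + (2 - 15))*6)²)) = -234*(10 - 2*√(25 + (-3*(4 - 13)*6)²)) = -234*(10 - 2*√(25 + (-3*(-9)*6)²)) = -234*(10 - 2*√(25 + (27*6)²)) = -234*(10 - 2*√(25 + 162²)) = -234*(10 - 2*√(25 + 26244)) = -234*(10 - 2*√26269) = -2340 + 468*√26269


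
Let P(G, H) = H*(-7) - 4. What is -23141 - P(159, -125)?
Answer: -24012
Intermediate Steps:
P(G, H) = -4 - 7*H (P(G, H) = -7*H - 4 = -4 - 7*H)
-23141 - P(159, -125) = -23141 - (-4 - 7*(-125)) = -23141 - (-4 + 875) = -23141 - 1*871 = -23141 - 871 = -24012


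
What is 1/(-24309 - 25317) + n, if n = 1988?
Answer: 98656487/49626 ≈ 1988.0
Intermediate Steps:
1/(-24309 - 25317) + n = 1/(-24309 - 25317) + 1988 = 1/(-49626) + 1988 = -1/49626 + 1988 = 98656487/49626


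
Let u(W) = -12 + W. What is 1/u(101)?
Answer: 1/89 ≈ 0.011236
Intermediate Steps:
1/u(101) = 1/(-12 + 101) = 1/89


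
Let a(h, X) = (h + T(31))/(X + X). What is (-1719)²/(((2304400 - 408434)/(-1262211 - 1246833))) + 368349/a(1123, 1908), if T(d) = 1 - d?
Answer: -2719316837225034/1036145419 ≈ -2.6245e+6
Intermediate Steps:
a(h, X) = (-30 + h)/(2*X) (a(h, X) = (h + (1 - 1*31))/(X + X) = (h + (1 - 31))/((2*X)) = (h - 30)*(1/(2*X)) = (-30 + h)*(1/(2*X)) = (-30 + h)/(2*X))
(-1719)²/(((2304400 - 408434)/(-1262211 - 1246833))) + 368349/a(1123, 1908) = (-1719)²/(((2304400 - 408434)/(-1262211 - 1246833))) + 368349/(((½)*(-30 + 1123)/1908)) = 2954961/((1895966/(-2509044))) + 368349/(((½)*(1/1908)*1093)) = 2954961/((1895966*(-1/2509044))) + 368349/(1093/3816) = 2954961/(-947983/1254522) + 368349*(3816/1093) = 2954961*(-1254522/947983) + 1405619784/1093 = -3707063583642/947983 + 1405619784/1093 = -2719316837225034/1036145419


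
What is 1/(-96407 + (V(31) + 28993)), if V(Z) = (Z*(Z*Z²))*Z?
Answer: 1/28561737 ≈ 3.5012e-8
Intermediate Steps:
V(Z) = Z⁵ (V(Z) = (Z*Z³)*Z = Z⁴*Z = Z⁵)
1/(-96407 + (V(31) + 28993)) = 1/(-96407 + (31⁵ + 28993)) = 1/(-96407 + (28629151 + 28993)) = 1/(-96407 + 28658144) = 1/28561737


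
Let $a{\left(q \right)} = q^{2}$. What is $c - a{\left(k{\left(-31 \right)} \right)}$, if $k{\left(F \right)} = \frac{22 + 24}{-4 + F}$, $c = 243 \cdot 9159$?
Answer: $\frac{2726403209}{1225} \approx 2.2256 \cdot 10^{6}$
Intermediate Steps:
$c = 2225637$
$k{\left(F \right)} = \frac{46}{-4 + F}$
$c - a{\left(k{\left(-31 \right)} \right)} = 2225637 - \left(\frac{46}{-4 - 31}\right)^{2} = 2225637 - \left(\frac{46}{-35}\right)^{2} = 2225637 - \left(46 \left(- \frac{1}{35}\right)\right)^{2} = 2225637 - \left(- \frac{46}{35}\right)^{2} = 2225637 - \frac{2116}{1225} = \frac{2726403209}{1225}$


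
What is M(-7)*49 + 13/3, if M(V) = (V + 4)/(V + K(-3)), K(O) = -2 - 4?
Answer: 610/39 ≈ 15.641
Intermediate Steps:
K(O) = -6
M(V) = (4 + V)/(-6 + V) (M(V) = (V + 4)/(V - 6) = (4 + V)/(-6 + V))
M(-7)*49 + 13/3 = ((4 - 7)/(-6 - 7))*49 + 13/3 = (-3/(-13))*49 + 13*(⅓) = -1/13*(-3)*49 + 13/3 = (3/13)*49 + 13/3 = 147/13 + 13/3 = 610/39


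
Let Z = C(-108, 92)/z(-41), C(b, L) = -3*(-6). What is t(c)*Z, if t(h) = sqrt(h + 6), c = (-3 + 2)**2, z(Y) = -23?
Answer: -18*sqrt(7)/23 ≈ -2.0706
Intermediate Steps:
C(b, L) = 18
c = 1 (c = (-1)**2 = 1)
t(h) = sqrt(6 + h)
Z = -18/23 (Z = 18/(-23) = 18*(-1/23) = -18/23 ≈ -0.78261)
t(c)*Z = sqrt(6 + 1)*(-18/23) = sqrt(7)*(-18/23) = -18*sqrt(7)/23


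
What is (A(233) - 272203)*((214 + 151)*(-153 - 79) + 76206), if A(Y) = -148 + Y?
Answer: 2305927932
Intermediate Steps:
(A(233) - 272203)*((214 + 151)*(-153 - 79) + 76206) = ((-148 + 233) - 272203)*((214 + 151)*(-153 - 79) + 76206) = (85 - 272203)*(365*(-232) + 76206) = -272118*(-84680 + 76206) = -272118*(-8474) = 2305927932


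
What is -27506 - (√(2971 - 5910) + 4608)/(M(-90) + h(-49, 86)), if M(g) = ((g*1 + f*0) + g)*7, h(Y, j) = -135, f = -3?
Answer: -4262918/155 + I*√2939/1395 ≈ -27503.0 + 0.038862*I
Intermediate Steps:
M(g) = 14*g (M(g) = ((g*1 - 3*0) + g)*7 = ((g + 0) + g)*7 = (g + g)*7 = (2*g)*7 = 14*g)
-27506 - (√(2971 - 5910) + 4608)/(M(-90) + h(-49, 86)) = -27506 - (√(2971 - 5910) + 4608)/(14*(-90) - 135) = -27506 - (√(-2939) + 4608)/(-1260 - 135) = -27506 - (I*√2939 + 4608)/(-1395) = -27506 - (4608 + I*√2939)*(-1)/1395 = -27506 - (-512/155 - I*√2939/1395) = -27506 + (512/155 + I*√2939/1395) = -4262918/155 + I*√2939/1395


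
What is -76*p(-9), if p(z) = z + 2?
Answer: 532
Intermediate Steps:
p(z) = 2 + z
-76*p(-9) = -76*(2 - 9) = -76*(-7) = 532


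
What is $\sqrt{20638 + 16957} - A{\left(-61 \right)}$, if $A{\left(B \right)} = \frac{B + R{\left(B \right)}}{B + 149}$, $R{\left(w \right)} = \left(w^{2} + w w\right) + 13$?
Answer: $- \frac{3697}{44} + \sqrt{37595} \approx 109.87$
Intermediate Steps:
$R{\left(w \right)} = 13 + 2 w^{2}$ ($R{\left(w \right)} = \left(w^{2} + w^{2}\right) + 13 = 2 w^{2} + 13 = 13 + 2 w^{2}$)
$A{\left(B \right)} = \frac{13 + B + 2 B^{2}}{149 + B}$ ($A{\left(B \right)} = \frac{B + \left(13 + 2 B^{2}\right)}{B + 149} = \frac{13 + B + 2 B^{2}}{149 + B}$)
$\sqrt{20638 + 16957} - A{\left(-61 \right)} = \sqrt{20638 + 16957} - \frac{13 - 61 + 2 \left(-61\right)^{2}}{149 - 61} = \sqrt{37595} - \frac{13 - 61 + 2 \cdot 3721}{88} = \sqrt{37595} - \frac{13 - 61 + 7442}{88} = \sqrt{37595} - \frac{1}{88} \cdot 7394 = \sqrt{37595} - \frac{3697}{44} = - \frac{3697}{44} + \sqrt{37595}$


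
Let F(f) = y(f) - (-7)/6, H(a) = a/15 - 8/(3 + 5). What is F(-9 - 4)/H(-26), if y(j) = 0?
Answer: -35/82 ≈ -0.42683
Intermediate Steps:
H(a) = -1 + a/15 (H(a) = a*(1/15) - 8/8 = a/15 - 8*1/8 = a/15 - 1 = -1 + a/15)
F(f) = 7/6 (F(f) = 0 - (-7)/6 = 0 - 1*(-7/6) = 0 + 7/6 = 7/6)
F(-9 - 4)/H(-26) = 7/(6*(-1 + (1/15)*(-26))) = 7/(6*(-1 - 26/15)) = 7/(6*(-41/15)) = (7/6)*(-15/41) = -35/82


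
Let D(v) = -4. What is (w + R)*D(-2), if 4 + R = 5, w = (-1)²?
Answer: -8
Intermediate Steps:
w = 1
R = 1 (R = -4 + 5 = 1)
(w + R)*D(-2) = (1 + 1)*(-4) = 2*(-4) = -8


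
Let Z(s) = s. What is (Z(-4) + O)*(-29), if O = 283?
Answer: -8091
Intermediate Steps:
(Z(-4) + O)*(-29) = (-4 + 283)*(-29) = 279*(-29) = -8091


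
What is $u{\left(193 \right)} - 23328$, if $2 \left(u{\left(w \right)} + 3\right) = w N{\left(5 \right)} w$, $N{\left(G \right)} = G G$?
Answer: $\frac{884563}{2} \approx 4.4228 \cdot 10^{5}$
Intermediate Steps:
$N{\left(G \right)} = G^{2}$
$u{\left(w \right)} = -3 + \frac{25 w^{2}}{2}$ ($u{\left(w \right)} = -3 + \frac{w 5^{2} w}{2} = -3 + \frac{w 25 w}{2} = -3 + \frac{25 w w}{2} = -3 + \frac{25 w^{2}}{2}$)
$u{\left(193 \right)} - 23328 = \left(-3 + \frac{25 \cdot 193^{2}}{2}\right) - 23328 = \left(-3 + \frac{25}{2} \cdot 37249\right) - 23328 = \left(-3 + \frac{931225}{2}\right) - 23328 = \frac{931219}{2} - 23328 = \frac{884563}{2}$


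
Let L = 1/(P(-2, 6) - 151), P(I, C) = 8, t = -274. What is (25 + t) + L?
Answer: -35608/143 ≈ -249.01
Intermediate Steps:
L = -1/143 (L = 1/(8 - 151) = 1/(-143) = -1/143 ≈ -0.0069930)
(25 + t) + L = (25 - 274) - 1/143 = -249 - 1/143 = -35608/143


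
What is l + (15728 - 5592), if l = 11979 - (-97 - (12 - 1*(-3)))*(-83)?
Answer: 12819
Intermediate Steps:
l = 2683 (l = 11979 - (-97 - (12 + 3))*(-83) = 11979 - (-97 - 1*15)*(-83) = 11979 - (-97 - 15)*(-83) = 11979 - (-112)*(-83) = 11979 - 1*9296 = 11979 - 9296 = 2683)
l + (15728 - 5592) = 2683 + (15728 - 5592) = 2683 + 10136 = 12819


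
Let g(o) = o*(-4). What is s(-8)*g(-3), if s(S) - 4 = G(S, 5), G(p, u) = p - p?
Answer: 48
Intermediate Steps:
G(p, u) = 0
s(S) = 4 (s(S) = 4 + 0 = 4)
g(o) = -4*o
s(-8)*g(-3) = 4*(-4*(-3)) = 4*12 = 48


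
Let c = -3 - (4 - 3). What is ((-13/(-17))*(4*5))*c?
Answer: -1040/17 ≈ -61.176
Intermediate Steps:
c = -4 (c = -3 - 1*1 = -3 - 1 = -4)
((-13/(-17))*(4*5))*c = ((-13/(-17))*(4*5))*(-4) = (-13*(-1/17)*20)*(-4) = ((13/17)*20)*(-4) = (260/17)*(-4) = -1040/17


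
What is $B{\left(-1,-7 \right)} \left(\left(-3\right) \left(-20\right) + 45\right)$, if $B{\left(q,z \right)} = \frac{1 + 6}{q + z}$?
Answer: $- \frac{735}{8} \approx -91.875$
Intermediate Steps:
$B{\left(q,z \right)} = \frac{7}{q + z}$
$B{\left(-1,-7 \right)} \left(\left(-3\right) \left(-20\right) + 45\right) = \frac{7}{-1 - 7} \left(\left(-3\right) \left(-20\right) + 45\right) = \frac{7}{-8} \left(60 + 45\right) = 7 \left(- \frac{1}{8}\right) 105 = \left(- \frac{7}{8}\right) 105 = - \frac{735}{8}$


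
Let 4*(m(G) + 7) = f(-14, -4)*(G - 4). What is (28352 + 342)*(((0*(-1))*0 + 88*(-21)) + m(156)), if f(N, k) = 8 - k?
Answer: -40142906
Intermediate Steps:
m(G) = -19 + 3*G (m(G) = -7 + ((8 - 1*(-4))*(G - 4))/4 = -7 + ((8 + 4)*(-4 + G))/4 = -7 + (12*(-4 + G))/4 = -7 + (-48 + 12*G)/4 = -7 + (-12 + 3*G) = -19 + 3*G)
(28352 + 342)*(((0*(-1))*0 + 88*(-21)) + m(156)) = (28352 + 342)*(((0*(-1))*0 + 88*(-21)) + (-19 + 3*156)) = 28694*((0*0 - 1848) + (-19 + 468)) = 28694*((0 - 1848) + 449) = 28694*(-1848 + 449) = 28694*(-1399) = -40142906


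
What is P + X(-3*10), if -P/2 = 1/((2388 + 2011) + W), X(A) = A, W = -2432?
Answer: -59012/1967 ≈ -30.001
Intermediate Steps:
P = -2/1967 (P = -2/((2388 + 2011) - 2432) = -2/(4399 - 2432) = -2/1967 ≈ -0.0010168)
P + X(-3*10) = -2/1967 - 3*10 = -2/1967 - 30 = -59012/1967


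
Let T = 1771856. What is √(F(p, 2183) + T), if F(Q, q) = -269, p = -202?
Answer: 3*√196843 ≈ 1331.0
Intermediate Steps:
√(F(p, 2183) + T) = √(-269 + 1771856) = √1771587 = 3*√196843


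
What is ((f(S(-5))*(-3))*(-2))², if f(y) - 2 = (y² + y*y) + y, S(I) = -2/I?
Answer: 166464/625 ≈ 266.34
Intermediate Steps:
f(y) = 2 + y + 2*y² (f(y) = 2 + ((y² + y*y) + y) = 2 + ((y² + y²) + y) = 2 + (2*y² + y) = 2 + (y + 2*y²) = 2 + y + 2*y²)
((f(S(-5))*(-3))*(-2))² = (((2 - 2/(-5) + 2*(-2/(-5))²)*(-3))*(-2))² = (((2 - 2*(-⅕) + 2*(-2*(-⅕))²)*(-3))*(-2))² = (((2 + ⅖ + 2*(⅖)²)*(-3))*(-2))² = (((2 + ⅖ + 2*(4/25))*(-3))*(-2))² = (((2 + ⅖ + 8/25)*(-3))*(-2))² = (((68/25)*(-3))*(-2))² = (-204/25*(-2))² = (408/25)² = 166464/625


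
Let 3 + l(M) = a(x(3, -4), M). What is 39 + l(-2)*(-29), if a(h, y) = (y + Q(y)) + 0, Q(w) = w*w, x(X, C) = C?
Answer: 68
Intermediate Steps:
Q(w) = w²
a(h, y) = y + y² (a(h, y) = (y + y²) + 0 = y + y²)
l(M) = -3 + M*(1 + M)
39 + l(-2)*(-29) = 39 + (-3 - 2 + (-2)²)*(-29) = 39 + (-3 - 2 + 4)*(-29) = 39 - 1*(-29) = 39 + 29 = 68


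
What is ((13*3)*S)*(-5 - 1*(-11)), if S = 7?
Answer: 1638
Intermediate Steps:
((13*3)*S)*(-5 - 1*(-11)) = ((13*3)*7)*(-5 - 1*(-11)) = (39*7)*(-5 + 11) = 273*6 = 1638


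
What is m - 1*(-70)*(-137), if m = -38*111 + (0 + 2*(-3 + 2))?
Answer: -13810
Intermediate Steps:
m = -4220 (m = -4218 + (0 + 2*(-1)) = -4218 + (0 - 2) = -4218 - 2 = -4220)
m - 1*(-70)*(-137) = -4220 - 1*(-70)*(-137) = -4220 + 70*(-137) = -4220 - 9590 = -13810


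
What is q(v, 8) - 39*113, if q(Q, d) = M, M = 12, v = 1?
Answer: -4395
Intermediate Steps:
q(Q, d) = 12
q(v, 8) - 39*113 = 12 - 39*113 = 12 - 4407 = -4395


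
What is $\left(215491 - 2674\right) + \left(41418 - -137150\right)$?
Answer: $391385$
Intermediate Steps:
$\left(215491 - 2674\right) + \left(41418 - -137150\right) = 212817 + \left(41418 + 137150\right) = 212817 + 178568 = 391385$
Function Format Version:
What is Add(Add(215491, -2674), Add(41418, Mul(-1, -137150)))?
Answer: 391385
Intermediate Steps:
Add(Add(215491, -2674), Add(41418, Mul(-1, -137150))) = Add(212817, Add(41418, 137150)) = Add(212817, 178568) = 391385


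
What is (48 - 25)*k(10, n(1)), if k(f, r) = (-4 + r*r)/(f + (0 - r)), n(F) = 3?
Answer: 115/7 ≈ 16.429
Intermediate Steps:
k(f, r) = (-4 + r²)/(f - r)
(48 - 25)*k(10, n(1)) = (48 - 25)*((-4 + 3²)/(10 - 1*3)) = 23*((-4 + 9)/(10 - 3)) = 23*(5/7) = 115/7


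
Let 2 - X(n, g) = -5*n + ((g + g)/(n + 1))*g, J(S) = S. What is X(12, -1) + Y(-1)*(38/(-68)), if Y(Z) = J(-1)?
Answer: 27583/442 ≈ 62.405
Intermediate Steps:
Y(Z) = -1
X(n, g) = 2 + 5*n - 2*g²/(1 + n) (X(n, g) = 2 - (-5*n + ((g + g)/(n + 1))*g) = 2 - (-5*n + ((2*g)/(1 + n))*g) = 2 - (-5*n + (2*g/(1 + n))*g) = 2 - (-5*n + 2*g²/(1 + n)) = 2 + (5*n - 2*g²/(1 + n)) = 2 + 5*n - 2*g²/(1 + n))
X(12, -1) + Y(-1)*(38/(-68)) = (2 - 2*(-1)² + 5*12² + 7*12)/(1 + 12) - 38/(-68) = (2 - 2*1 + 5*144 + 84)/13 - 38*(-1)/68 = (2 - 2 + 720 + 84)/13 - 1*(-19/34) = (1/13)*804 + 19/34 = 804/13 + 19/34 = 27583/442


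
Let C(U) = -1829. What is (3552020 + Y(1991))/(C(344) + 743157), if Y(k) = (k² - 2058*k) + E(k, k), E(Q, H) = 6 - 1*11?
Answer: 244187/52952 ≈ 4.6115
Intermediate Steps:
E(Q, H) = -5 (E(Q, H) = 6 - 11 = -5)
Y(k) = -5 + k² - 2058*k (Y(k) = (k² - 2058*k) - 5 = -5 + k² - 2058*k)
(3552020 + Y(1991))/(C(344) + 743157) = (3552020 + (-5 + 1991² - 2058*1991))/(-1829 + 743157) = (3552020 + (-5 + 3964081 - 4097478))/741328 = (3552020 - 133402)*(1/741328) = 3418618*(1/741328) = 244187/52952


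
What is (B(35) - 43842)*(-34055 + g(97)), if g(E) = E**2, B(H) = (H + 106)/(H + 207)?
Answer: 130742384229/121 ≈ 1.0805e+9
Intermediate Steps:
B(H) = (106 + H)/(207 + H)
(B(35) - 43842)*(-34055 + g(97)) = ((106 + 35)/(207 + 35) - 43842)*(-34055 + 97**2) = (141/242 - 43842)*(-34055 + 9409) = ((1/242)*141 - 43842)*(-24646) = (141/242 - 43842)*(-24646) = -10609623/242*(-24646) = 130742384229/121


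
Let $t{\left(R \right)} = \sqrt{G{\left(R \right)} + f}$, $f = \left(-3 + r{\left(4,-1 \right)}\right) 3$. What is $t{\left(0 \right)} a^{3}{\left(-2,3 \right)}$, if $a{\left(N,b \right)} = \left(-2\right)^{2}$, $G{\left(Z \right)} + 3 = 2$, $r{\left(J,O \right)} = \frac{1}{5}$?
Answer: $\frac{64 i \sqrt{235}}{5} \approx 196.22 i$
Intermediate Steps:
$r{\left(J,O \right)} = \frac{1}{5}$
$G{\left(Z \right)} = -1$ ($G{\left(Z \right)} = -3 + 2 = -1$)
$a{\left(N,b \right)} = 4$
$f = - \frac{42}{5}$ ($f = \left(-3 + \frac{1}{5}\right) 3 = \left(- \frac{14}{5}\right) 3 = - \frac{42}{5} \approx -8.4$)
$t{\left(R \right)} = \frac{i \sqrt{235}}{5}$ ($t{\left(R \right)} = \sqrt{-1 - \frac{42}{5}} = \sqrt{- \frac{47}{5}} = \frac{i \sqrt{235}}{5}$)
$t{\left(0 \right)} a^{3}{\left(-2,3 \right)} = \frac{i \sqrt{235}}{5} \cdot 4^{3} = \frac{i \sqrt{235}}{5} \cdot 64 = \frac{64 i \sqrt{235}}{5}$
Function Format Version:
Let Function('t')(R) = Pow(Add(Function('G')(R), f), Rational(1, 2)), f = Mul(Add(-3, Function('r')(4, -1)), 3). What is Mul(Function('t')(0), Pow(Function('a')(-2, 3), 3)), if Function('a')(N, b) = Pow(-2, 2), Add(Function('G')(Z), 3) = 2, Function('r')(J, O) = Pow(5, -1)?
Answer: Mul(Rational(64, 5), I, Pow(235, Rational(1, 2))) ≈ Mul(196.22, I)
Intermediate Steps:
Function('r')(J, O) = Rational(1, 5)
Function('G')(Z) = -1 (Function('G')(Z) = Add(-3, 2) = -1)
Function('a')(N, b) = 4
f = Rational(-42, 5) (f = Mul(Add(-3, Rational(1, 5)), 3) = Mul(Rational(-14, 5), 3) = Rational(-42, 5) ≈ -8.4000)
Function('t')(R) = Mul(Rational(1, 5), I, Pow(235, Rational(1, 2))) (Function('t')(R) = Pow(Add(-1, Rational(-42, 5)), Rational(1, 2)) = Pow(Rational(-47, 5), Rational(1, 2)) = Mul(Rational(1, 5), I, Pow(235, Rational(1, 2))))
Mul(Function('t')(0), Pow(Function('a')(-2, 3), 3)) = Mul(Mul(Rational(1, 5), I, Pow(235, Rational(1, 2))), Pow(4, 3)) = Mul(Mul(Rational(1, 5), I, Pow(235, Rational(1, 2))), 64) = Mul(Rational(64, 5), I, Pow(235, Rational(1, 2)))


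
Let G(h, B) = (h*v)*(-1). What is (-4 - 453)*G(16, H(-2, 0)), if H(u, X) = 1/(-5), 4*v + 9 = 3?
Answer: -10968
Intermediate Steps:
v = -3/2 (v = -9/4 + (¼)*3 = -9/4 + ¾ = -3/2 ≈ -1.5000)
H(u, X) = -⅕
G(h, B) = 3*h/2 (G(h, B) = (h*(-3/2))*(-1) = -3*h/2*(-1) = 3*h/2)
(-4 - 453)*G(16, H(-2, 0)) = (-4 - 453)*((3/2)*16) = -457*24 = -10968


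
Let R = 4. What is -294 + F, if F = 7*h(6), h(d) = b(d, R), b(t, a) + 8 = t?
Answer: -308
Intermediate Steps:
b(t, a) = -8 + t
h(d) = -8 + d
F = -14 (F = 7*(-8 + 6) = 7*(-2) = -14)
-294 + F = -294 - 14 = -308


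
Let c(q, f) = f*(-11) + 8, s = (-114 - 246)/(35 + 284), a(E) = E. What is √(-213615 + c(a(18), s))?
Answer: I*√179633047/29 ≈ 462.16*I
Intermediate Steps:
s = -360/319 ≈ -1.1285
c(q, f) = 8 - 11*f (c(q, f) = -11*f + 8 = 8 - 11*f)
√(-213615 + c(a(18), s)) = √(-213615 + (8 - 11*(-360/319))) = √(-213615 + (8 + 360/29)) = √(-213615 + 592/29) = √(-6194243/29) = I*√179633047/29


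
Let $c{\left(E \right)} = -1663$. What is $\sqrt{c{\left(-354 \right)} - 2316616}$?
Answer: $i \sqrt{2318279} \approx 1522.6 i$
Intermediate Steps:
$\sqrt{c{\left(-354 \right)} - 2316616} = \sqrt{-1663 - 2316616} = \sqrt{-2318279} = i \sqrt{2318279}$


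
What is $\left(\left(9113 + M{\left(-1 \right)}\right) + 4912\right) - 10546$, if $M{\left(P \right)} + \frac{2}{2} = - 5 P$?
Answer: $3483$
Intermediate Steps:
$M{\left(P \right)} = -1 - 5 P$
$\left(\left(9113 + M{\left(-1 \right)}\right) + 4912\right) - 10546 = \left(\left(9113 - -4\right) + 4912\right) - 10546 = \left(\left(9113 + \left(-1 + 5\right)\right) + 4912\right) - 10546 = \left(\left(9113 + 4\right) + 4912\right) - 10546 = \left(9117 + 4912\right) - 10546 = 14029 - 10546 = 3483$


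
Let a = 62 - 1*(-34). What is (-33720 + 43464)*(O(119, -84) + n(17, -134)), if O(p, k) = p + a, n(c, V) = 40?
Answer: 2484720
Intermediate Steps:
a = 96 (a = 62 + 34 = 96)
O(p, k) = 96 + p (O(p, k) = p + 96 = 96 + p)
(-33720 + 43464)*(O(119, -84) + n(17, -134)) = (-33720 + 43464)*((96 + 119) + 40) = 9744*(215 + 40) = 9744*255 = 2484720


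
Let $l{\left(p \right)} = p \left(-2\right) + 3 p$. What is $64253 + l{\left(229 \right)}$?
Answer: $64482$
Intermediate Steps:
$l{\left(p \right)} = p$ ($l{\left(p \right)} = - 2 p + 3 p = p$)
$64253 + l{\left(229 \right)} = 64253 + 229 = 64482$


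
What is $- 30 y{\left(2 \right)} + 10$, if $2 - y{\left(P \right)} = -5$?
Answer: $-200$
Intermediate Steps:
$y{\left(P \right)} = 7$ ($y{\left(P \right)} = 2 - -5 = 2 + 5 = 7$)
$- 30 y{\left(2 \right)} + 10 = \left(-30\right) 7 + 10 = -210 + 10 = -200$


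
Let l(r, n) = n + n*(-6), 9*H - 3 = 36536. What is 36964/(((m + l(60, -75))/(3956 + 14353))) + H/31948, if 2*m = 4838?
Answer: 97297124101999/401682204 ≈ 2.4222e+5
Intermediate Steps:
m = 2419 (m = (½)*4838 = 2419)
H = 36539/9 (H = ⅓ + (⅑)*36536 = ⅓ + 36536/9 = 36539/9 ≈ 4059.9)
l(r, n) = -5*n (l(r, n) = n - 6*n = -5*n)
36964/(((m + l(60, -75))/(3956 + 14353))) + H/31948 = 36964/(((2419 - 5*(-75))/(3956 + 14353))) + (36539/9)/31948 = 36964/(((2419 + 375)/18309)) + (36539/9)*(1/31948) = 36964/((2794*(1/18309))) + 36539/287532 = 36964/(2794/18309) + 36539/287532 = 36964*(18309/2794) + 36539/287532 = 338386938/1397 + 36539/287532 = 97297124101999/401682204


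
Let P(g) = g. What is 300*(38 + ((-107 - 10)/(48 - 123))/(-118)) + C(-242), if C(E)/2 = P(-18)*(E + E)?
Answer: 1700382/59 ≈ 28820.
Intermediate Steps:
C(E) = -72*E (C(E) = 2*(-18*(E + E)) = 2*(-36*E) = -72*E)
300*(38 + ((-107 - 10)/(48 - 123))/(-118)) + C(-242) = 300*(38 + ((-107 - 10)/(48 - 123))/(-118)) - 72*(-242) = 300*(38 - 117/(-75)*(-1/118)) + 17424 = 300*(38 - 117*(-1/75)*(-1/118)) + 17424 = 300*(38 + (39/25)*(-1/118)) + 17424 = 300*(38 - 39/2950) + 17424 = 300*(112061/2950) + 17424 = 672366/59 + 17424 = 1700382/59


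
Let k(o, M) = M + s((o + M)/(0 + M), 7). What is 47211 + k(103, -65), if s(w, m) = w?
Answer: 3064452/65 ≈ 47145.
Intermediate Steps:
k(o, M) = M + (M + o)/M (k(o, M) = M + (o + M)/(0 + M) = M + (M + o)/M)
47211 + k(103, -65) = 47211 + (1 - 65 + 103/(-65)) = 47211 + (1 - 65 + 103*(-1/65)) = 47211 + (1 - 65 - 103/65) = 47211 - 4263/65 = 3064452/65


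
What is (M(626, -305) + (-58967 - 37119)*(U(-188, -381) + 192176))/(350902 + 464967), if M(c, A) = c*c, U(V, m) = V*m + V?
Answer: -25329415100/815869 ≈ -31046.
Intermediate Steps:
U(V, m) = V + V*m
M(c, A) = c**2
(M(626, -305) + (-58967 - 37119)*(U(-188, -381) + 192176))/(350902 + 464967) = (626**2 + (-58967 - 37119)*(-188*(1 - 381) + 192176))/(350902 + 464967) = (391876 - 96086*(-188*(-380) + 192176))/815869 = (391876 - 96086*(71440 + 192176))*(1/815869) = (391876 - 96086*263616)*(1/815869) = (391876 - 25329806976)*(1/815869) = -25329415100*1/815869 = -25329415100/815869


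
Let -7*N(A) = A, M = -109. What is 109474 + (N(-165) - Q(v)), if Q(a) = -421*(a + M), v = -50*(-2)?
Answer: 739960/7 ≈ 1.0571e+5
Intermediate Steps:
N(A) = -A/7
v = 100
Q(a) = 45889 - 421*a (Q(a) = -421*(a - 109) = -421*(-109 + a) = 45889 - 421*a)
109474 + (N(-165) - Q(v)) = 109474 + (-1/7*(-165) - (45889 - 421*100)) = 109474 + (165/7 - (45889 - 42100)) = 109474 + (165/7 - 1*3789) = 109474 + (165/7 - 3789) = 109474 - 26358/7 = 739960/7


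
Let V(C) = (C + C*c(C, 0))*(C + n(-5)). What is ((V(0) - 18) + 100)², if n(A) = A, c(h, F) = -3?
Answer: 6724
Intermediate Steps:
V(C) = -2*C*(-5 + C) (V(C) = (C + C*(-3))*(C - 5) = (C - 3*C)*(-5 + C) = (-2*C)*(-5 + C) = -2*C*(-5 + C))
((V(0) - 18) + 100)² = ((2*0*(5 - 1*0) - 18) + 100)² = ((2*0*(5 + 0) - 18) + 100)² = ((2*0*5 - 18) + 100)² = ((0 - 18) + 100)² = (-18 + 100)² = 82² = 6724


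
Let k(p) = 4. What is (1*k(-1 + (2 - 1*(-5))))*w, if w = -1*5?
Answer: -20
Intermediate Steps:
w = -5
(1*k(-1 + (2 - 1*(-5))))*w = (1*4)*(-5) = 4*(-5) = -20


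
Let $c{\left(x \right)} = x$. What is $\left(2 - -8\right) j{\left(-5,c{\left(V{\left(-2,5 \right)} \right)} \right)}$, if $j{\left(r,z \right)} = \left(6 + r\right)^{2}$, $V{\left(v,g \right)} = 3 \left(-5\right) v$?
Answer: $10$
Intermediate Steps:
$V{\left(v,g \right)} = - 15 v$
$\left(2 - -8\right) j{\left(-5,c{\left(V{\left(-2,5 \right)} \right)} \right)} = \left(2 - -8\right) \left(6 - 5\right)^{2} = \left(2 + 8\right) 1^{2} = 10 \cdot 1 = 10$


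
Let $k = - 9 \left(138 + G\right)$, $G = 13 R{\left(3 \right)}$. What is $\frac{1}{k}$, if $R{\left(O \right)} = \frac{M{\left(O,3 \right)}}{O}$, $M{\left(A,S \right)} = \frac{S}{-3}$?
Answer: $- \frac{1}{1203} \approx -0.00083125$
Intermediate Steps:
$M{\left(A,S \right)} = - \frac{S}{3}$
$R{\left(O \right)} = - \frac{1}{O}$ ($R{\left(O \right)} = \frac{\left(- \frac{1}{3}\right) 3}{O} = - \frac{1}{O}$)
$G = - \frac{13}{3}$ ($G = 13 \left(- \frac{1}{3}\right) = - \frac{13}{3} \approx -4.3333$)
$k = -1203$ ($k = - 9 \left(138 - \frac{13}{3}\right) = \left(-9\right) \frac{401}{3} = -1203$)
$\frac{1}{k} = \frac{1}{-1203} = - \frac{1}{1203}$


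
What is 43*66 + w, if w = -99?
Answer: 2739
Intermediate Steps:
43*66 + w = 43*66 - 99 = 2838 - 99 = 2739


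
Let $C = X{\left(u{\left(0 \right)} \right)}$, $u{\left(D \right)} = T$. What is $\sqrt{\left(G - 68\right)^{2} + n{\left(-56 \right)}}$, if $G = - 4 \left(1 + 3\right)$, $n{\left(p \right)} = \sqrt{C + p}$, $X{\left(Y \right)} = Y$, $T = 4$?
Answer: $\sqrt{7056 + 2 i \sqrt{13}} \approx 84.0 + 0.0429 i$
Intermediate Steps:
$u{\left(D \right)} = 4$
$C = 4$
$n{\left(p \right)} = \sqrt{4 + p}$
$G = -16$ ($G = \left(-4\right) 4 = -16$)
$\sqrt{\left(G - 68\right)^{2} + n{\left(-56 \right)}} = \sqrt{\left(-16 - 68\right)^{2} + \sqrt{4 - 56}} = \sqrt{\left(-84\right)^{2} + \sqrt{-52}} = \sqrt{7056 + 2 i \sqrt{13}}$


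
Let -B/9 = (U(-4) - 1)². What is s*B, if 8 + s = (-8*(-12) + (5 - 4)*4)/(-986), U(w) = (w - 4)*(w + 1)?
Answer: 19015434/493 ≈ 38571.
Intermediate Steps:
U(w) = (1 + w)*(-4 + w) (U(w) = (-4 + w)*(1 + w) = (1 + w)*(-4 + w))
s = -3994/493 (s = -8 + (-8*(-12) + (5 - 4)*4)/(-986) = -8 + (96 + 1*4)*(-1/986) = -8 + (96 + 4)*(-1/986) = -8 + 100*(-1/986) = -8 - 50/493 = -3994/493 ≈ -8.1014)
B = -4761 (B = -9*((-4 + (-4)² - 3*(-4)) - 1)² = -9*((-4 + 16 + 12) - 1)² = -9*(24 - 1)² = -9*23² = -9*529 = -4761)
s*B = -3994/493*(-4761) = 19015434/493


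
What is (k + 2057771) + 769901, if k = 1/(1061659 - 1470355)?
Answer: 1155658235711/408696 ≈ 2.8277e+6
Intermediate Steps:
k = -1/408696 (k = 1/(-408696) = -1/408696 ≈ -2.4468e-6)
(k + 2057771) + 769901 = (-1/408696 + 2057771) + 769901 = 841002776615/408696 + 769901 = 1155658235711/408696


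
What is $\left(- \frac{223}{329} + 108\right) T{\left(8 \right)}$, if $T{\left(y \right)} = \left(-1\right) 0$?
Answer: $0$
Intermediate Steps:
$T{\left(y \right)} = 0$
$\left(- \frac{223}{329} + 108\right) T{\left(8 \right)} = \left(- \frac{223}{329} + 108\right) 0 = \frac{35309}{329} \cdot 0 = 0$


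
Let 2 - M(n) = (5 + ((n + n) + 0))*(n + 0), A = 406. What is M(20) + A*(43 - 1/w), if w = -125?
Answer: 2070406/125 ≈ 16563.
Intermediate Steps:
M(n) = 2 - n*(5 + 2*n) (M(n) = 2 - (5 + ((n + n) + 0))*(n + 0) = 2 - (5 + (2*n + 0))*n = 2 - (5 + 2*n)*n = 2 - n*(5 + 2*n))
M(20) + A*(43 - 1/w) = (2 - 5*20 - 2*20²) + 406*(43 - 1/(-125)) = (2 - 100 - 2*400) + 406*(43 - 1*(-1/125)) = (2 - 100 - 800) + 406*(43 + 1/125) = -898 + 406*(5376/125) = -898 + 2182656/125 = 2070406/125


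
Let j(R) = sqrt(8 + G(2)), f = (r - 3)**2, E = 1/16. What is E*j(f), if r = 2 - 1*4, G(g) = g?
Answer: sqrt(10)/16 ≈ 0.19764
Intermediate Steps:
r = -2 (r = 2 - 4 = -2)
E = 1/16 ≈ 0.062500
f = 25 (f = (-2 - 3)**2 = (-5)**2 = 25)
j(R) = sqrt(10) (j(R) = sqrt(8 + 2) = sqrt(10))
E*j(f) = sqrt(10)/16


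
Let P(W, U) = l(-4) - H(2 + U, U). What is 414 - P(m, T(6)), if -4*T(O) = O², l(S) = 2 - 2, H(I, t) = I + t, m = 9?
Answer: 398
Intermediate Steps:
l(S) = 0
T(O) = -O²/4
P(W, U) = -2 - 2*U (P(W, U) = 0 - ((2 + U) + U) = 0 - (2 + 2*U) = 0 + (-2 - 2*U) = -2 - 2*U)
414 - P(m, T(6)) = 414 - (-2 - (-1)*6²/2) = 414 - (-2 - (-1)*36/2) = 414 - (-2 - 2*(-9)) = 414 - (-2 + 18) = 414 - 1*16 = 414 - 16 = 398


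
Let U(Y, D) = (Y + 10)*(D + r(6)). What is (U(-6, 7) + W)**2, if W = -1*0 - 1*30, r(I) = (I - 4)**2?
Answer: 196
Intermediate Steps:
r(I) = (-4 + I)**2
U(Y, D) = (4 + D)*(10 + Y) (U(Y, D) = (Y + 10)*(D + (-4 + 6)**2) = (10 + Y)*(D + 2**2) = (10 + Y)*(D + 4) = (10 + Y)*(4 + D) = (4 + D)*(10 + Y))
W = -30 (W = 0 - 30 = -30)
(U(-6, 7) + W)**2 = ((40 + 4*(-6) + 10*7 + 7*(-6)) - 30)**2 = ((40 - 24 + 70 - 42) - 30)**2 = (44 - 30)**2 = 14**2 = 196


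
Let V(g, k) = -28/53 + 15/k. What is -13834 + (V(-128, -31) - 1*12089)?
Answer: -42593152/1643 ≈ -25924.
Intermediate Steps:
V(g, k) = -28/53 + 15/k (V(g, k) = -28*1/53 + 15/k = -28/53 + 15/k)
-13834 + (V(-128, -31) - 1*12089) = -13834 + ((-28/53 + 15/(-31)) - 1*12089) = -13834 + ((-28/53 + 15*(-1/31)) - 12089) = -13834 + ((-28/53 - 15/31) - 12089) = -13834 + (-1663/1643 - 12089) = -13834 - 19863890/1643 = -42593152/1643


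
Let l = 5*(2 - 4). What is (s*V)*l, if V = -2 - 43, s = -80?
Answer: -36000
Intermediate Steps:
l = -10 (l = 5*(-2) = -10)
V = -45
(s*V)*l = -80*(-45)*(-10) = 3600*(-10) = -36000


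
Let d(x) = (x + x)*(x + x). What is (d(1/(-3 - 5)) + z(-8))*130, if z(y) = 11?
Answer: 11505/8 ≈ 1438.1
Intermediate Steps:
d(x) = 4*x² (d(x) = (2*x)*(2*x) = 4*x²)
(d(1/(-3 - 5)) + z(-8))*130 = (4*(1/(-3 - 5))² + 11)*130 = (4*(1/(-8))² + 11)*130 = (4*(-⅛)² + 11)*130 = (4*(1/64) + 11)*130 = (1/16 + 11)*130 = (177/16)*130 = 11505/8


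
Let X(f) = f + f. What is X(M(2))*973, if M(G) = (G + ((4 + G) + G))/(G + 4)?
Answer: 9730/3 ≈ 3243.3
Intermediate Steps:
M(G) = (4 + 3*G)/(4 + G) (M(G) = (G + (4 + 2*G))/(4 + G) = (4 + 3*G)/(4 + G))
X(f) = 2*f
X(M(2))*973 = (2*((4 + 3*2)/(4 + 2)))*973 = (2*((4 + 6)/6))*973 = (2*((1/6)*10))*973 = (2*(5/3))*973 = (10/3)*973 = 9730/3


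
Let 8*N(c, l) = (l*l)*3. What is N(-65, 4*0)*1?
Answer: 0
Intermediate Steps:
N(c, l) = 3*l**2/8 (N(c, l) = ((l*l)*3)/8 = (l**2*3)/8 = (3*l**2)/8 = 3*l**2/8)
N(-65, 4*0)*1 = (3*(4*0)**2/8)*1 = ((3/8)*0**2)*1 = ((3/8)*0)*1 = 0*1 = 0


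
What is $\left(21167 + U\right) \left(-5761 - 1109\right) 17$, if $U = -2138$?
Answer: $-2222396910$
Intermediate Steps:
$\left(21167 + U\right) \left(-5761 - 1109\right) 17 = \left(21167 - 2138\right) \left(-5761 - 1109\right) 17 = 19029 \left(-5761 + \left(-7268 + 6159\right)\right) 17 = 19029 \left(-5761 - 1109\right) 17 = 19029 \left(-6870\right) 17 = \left(-130729230\right) 17 = -2222396910$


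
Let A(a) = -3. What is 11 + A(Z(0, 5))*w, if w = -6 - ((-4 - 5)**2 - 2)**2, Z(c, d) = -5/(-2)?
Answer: 18752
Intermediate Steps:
Z(c, d) = 5/2 (Z(c, d) = -5*(-1/2) = 5/2)
w = -6247 (w = -6 - ((-9)**2 - 2)**2 = -6 - (81 - 2)**2 = -6 - 1*79**2 = -6 - 1*6241 = -6 - 6241 = -6247)
11 + A(Z(0, 5))*w = 11 - 3*(-6247) = 11 + 18741 = 18752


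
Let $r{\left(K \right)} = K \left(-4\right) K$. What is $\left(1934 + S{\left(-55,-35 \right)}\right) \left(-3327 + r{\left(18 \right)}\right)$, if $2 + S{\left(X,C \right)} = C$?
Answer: $-8769831$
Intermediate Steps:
$S{\left(X,C \right)} = -2 + C$
$r{\left(K \right)} = - 4 K^{2}$ ($r{\left(K \right)} = - 4 K K = - 4 K^{2}$)
$\left(1934 + S{\left(-55,-35 \right)}\right) \left(-3327 + r{\left(18 \right)}\right) = \left(1934 - 37\right) \left(-3327 - 4 \cdot 18^{2}\right) = \left(1934 - 37\right) \left(-3327 - 1296\right) = 1897 \left(-3327 - 1296\right) = 1897 \left(-4623\right) = -8769831$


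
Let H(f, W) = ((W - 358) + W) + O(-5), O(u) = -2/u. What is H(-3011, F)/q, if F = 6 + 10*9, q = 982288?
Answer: -207/1227860 ≈ -0.00016859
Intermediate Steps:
F = 96 (F = 6 + 90 = 96)
H(f, W) = -1788/5 + 2*W (H(f, W) = ((W - 358) + W) - 2/(-5) = ((-358 + W) + W) - 2*(-1/5) = (-358 + 2*W) + 2/5 = -1788/5 + 2*W)
H(-3011, F)/q = (-1788/5 + 2*96)/982288 = (-1788/5 + 192)*(1/982288) = -828/5*1/982288 = -207/1227860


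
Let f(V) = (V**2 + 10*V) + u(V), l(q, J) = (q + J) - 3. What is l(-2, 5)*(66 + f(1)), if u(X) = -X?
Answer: 0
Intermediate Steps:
l(q, J) = -3 + J + q (l(q, J) = (J + q) - 3 = -3 + J + q)
f(V) = V**2 + 9*V (f(V) = (V**2 + 10*V) - V = V**2 + 9*V)
l(-2, 5)*(66 + f(1)) = (-3 + 5 - 2)*(66 + 1*(9 + 1)) = 0*(66 + 1*10) = 0*(66 + 10) = 0*76 = 0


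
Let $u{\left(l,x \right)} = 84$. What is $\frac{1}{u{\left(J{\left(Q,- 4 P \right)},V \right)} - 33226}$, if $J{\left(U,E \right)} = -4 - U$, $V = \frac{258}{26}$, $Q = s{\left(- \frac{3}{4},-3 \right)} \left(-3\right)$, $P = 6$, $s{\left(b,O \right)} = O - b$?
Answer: $- \frac{1}{33142} \approx -3.0173 \cdot 10^{-5}$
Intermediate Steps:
$Q = \frac{27}{4}$ ($Q = \left(-3 - - \frac{3}{4}\right) \left(-3\right) = \left(-3 + \frac{3}{4}\right) \left(-3\right) = \left(- \frac{9}{4}\right) \left(-3\right) = \frac{27}{4} \approx 6.75$)
$V = \frac{129}{13}$ ($V = 258 \cdot \frac{1}{26} = \frac{129}{13} \approx 9.9231$)
$\frac{1}{u{\left(J{\left(Q,- 4 P \right)},V \right)} - 33226} = \frac{1}{84 - 33226} = \frac{1}{-33142} = - \frac{1}{33142}$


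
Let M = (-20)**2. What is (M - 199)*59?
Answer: 11859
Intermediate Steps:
M = 400
(M - 199)*59 = (400 - 199)*59 = 201*59 = 11859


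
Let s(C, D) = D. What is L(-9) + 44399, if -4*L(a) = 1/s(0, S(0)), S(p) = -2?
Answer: 355193/8 ≈ 44399.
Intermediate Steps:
L(a) = ⅛ (L(a) = -¼/(-2) = -¼*(-½) = ⅛)
L(-9) + 44399 = ⅛ + 44399 = 355193/8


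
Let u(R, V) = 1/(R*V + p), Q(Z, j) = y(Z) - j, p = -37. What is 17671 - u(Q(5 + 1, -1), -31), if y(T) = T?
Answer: 4488435/254 ≈ 17671.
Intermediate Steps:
Q(Z, j) = Z - j
u(R, V) = 1/(-37 + R*V) (u(R, V) = 1/(R*V - 37) = 1/(-37 + R*V))
17671 - u(Q(5 + 1, -1), -31) = 17671 - 1/(-37 + ((5 + 1) - 1*(-1))*(-31)) = 17671 - 1/(-37 + (6 + 1)*(-31)) = 17671 - 1/(-37 + 7*(-31)) = 17671 - 1/(-37 - 217) = 17671 - 1/(-254) = 17671 - 1*(-1/254) = 17671 + 1/254 = 4488435/254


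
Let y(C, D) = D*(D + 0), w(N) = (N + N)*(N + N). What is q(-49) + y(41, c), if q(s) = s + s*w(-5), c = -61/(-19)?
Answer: -1782868/361 ≈ -4938.7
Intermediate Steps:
w(N) = 4*N² (w(N) = (2*N)*(2*N) = 4*N²)
c = 61/19 (c = -61*(-1/19) = 61/19 ≈ 3.2105)
y(C, D) = D² (y(C, D) = D*D = D²)
q(s) = 101*s (q(s) = s + s*(4*(-5)²) = s + s*(4*25) = s + s*100 = s + 100*s = 101*s)
q(-49) + y(41, c) = 101*(-49) + (61/19)² = -4949 + 3721/361 = -1782868/361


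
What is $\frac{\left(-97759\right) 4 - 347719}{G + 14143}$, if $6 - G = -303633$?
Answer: $- \frac{738755}{317782} \approx -2.3247$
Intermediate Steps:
$G = 303639$ ($G = 6 - -303633 = 6 + 303633 = 303639$)
$\frac{\left(-97759\right) 4 - 347719}{G + 14143} = \frac{\left(-97759\right) 4 - 347719}{303639 + 14143} = \frac{-391036 - 347719}{317782} = \left(-738755\right) \frac{1}{317782} = - \frac{738755}{317782}$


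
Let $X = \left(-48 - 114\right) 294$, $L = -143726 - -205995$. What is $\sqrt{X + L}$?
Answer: $121$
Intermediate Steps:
$L = 62269$ ($L = -143726 + 205995 = 62269$)
$X = -47628$ ($X = \left(-162\right) 294 = -47628$)
$\sqrt{X + L} = \sqrt{-47628 + 62269} = \sqrt{14641} = 121$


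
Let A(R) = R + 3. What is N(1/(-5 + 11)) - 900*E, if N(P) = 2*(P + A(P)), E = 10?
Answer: -26980/3 ≈ -8993.3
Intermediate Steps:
A(R) = 3 + R
N(P) = 6 + 4*P (N(P) = 2*(P + (3 + P)) = 2*(3 + 2*P) = 6 + 4*P)
N(1/(-5 + 11)) - 900*E = (6 + 4/(-5 + 11)) - 900*10 = (6 + 4/6) - 75*120 = (6 + 4*(⅙)) - 9000 = (6 + ⅔) - 9000 = 20/3 - 9000 = -26980/3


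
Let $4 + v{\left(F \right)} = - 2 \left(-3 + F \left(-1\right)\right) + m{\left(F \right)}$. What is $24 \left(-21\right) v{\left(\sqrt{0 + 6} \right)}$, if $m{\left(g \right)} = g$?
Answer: $-1008 - 1512 \sqrt{6} \approx -4711.6$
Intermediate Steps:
$v{\left(F \right)} = 2 + 3 F$ ($v{\left(F \right)} = -4 + \left(- 2 \left(-3 + F \left(-1\right)\right) + F\right) = -4 + \left(- 2 \left(-3 - F\right) + F\right) = -4 + \left(\left(6 + 2 F\right) + F\right) = -4 + \left(6 + 3 F\right) = 2 + 3 F$)
$24 \left(-21\right) v{\left(\sqrt{0 + 6} \right)} = 24 \left(-21\right) \left(2 + 3 \sqrt{0 + 6}\right) = - 504 \left(2 + 3 \sqrt{6}\right) = -1008 - 1512 \sqrt{6}$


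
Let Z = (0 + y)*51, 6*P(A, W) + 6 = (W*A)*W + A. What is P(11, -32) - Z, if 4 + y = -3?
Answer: 13411/6 ≈ 2235.2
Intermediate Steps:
y = -7 (y = -4 - 3 = -7)
P(A, W) = -1 + A/6 + A*W²/6 (P(A, W) = -1 + ((W*A)*W + A)/6 = -1 + ((A*W)*W + A)/6 = -1 + (A*W² + A)/6 = -1 + (A + A*W²)/6 = -1 + (A/6 + A*W²/6) = -1 + A/6 + A*W²/6)
Z = -357 (Z = (0 - 7)*51 = -7*51 = -357)
P(11, -32) - Z = (-1 + (⅙)*11 + (⅙)*11*(-32)²) - 1*(-357) = (-1 + 11/6 + (⅙)*11*1024) + 357 = (-1 + 11/6 + 5632/3) + 357 = 11269/6 + 357 = 13411/6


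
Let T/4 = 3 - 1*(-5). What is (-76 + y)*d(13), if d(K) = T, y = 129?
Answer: 1696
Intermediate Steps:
T = 32 (T = 4*(3 - 1*(-5)) = 4*(3 + 5) = 4*8 = 32)
d(K) = 32
(-76 + y)*d(13) = (-76 + 129)*32 = 53*32 = 1696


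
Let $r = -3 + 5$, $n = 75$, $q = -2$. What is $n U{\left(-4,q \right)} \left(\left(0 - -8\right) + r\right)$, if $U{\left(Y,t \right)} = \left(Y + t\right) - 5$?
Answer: $-8250$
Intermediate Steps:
$r = 2$
$U{\left(Y,t \right)} = -5 + Y + t$
$n U{\left(-4,q \right)} \left(\left(0 - -8\right) + r\right) = 75 \left(-5 - 4 - 2\right) \left(\left(0 - -8\right) + 2\right) = 75 \left(- 11 \left(\left(0 + 8\right) + 2\right)\right) = 75 \left(- 11 \left(8 + 2\right)\right) = 75 \left(\left(-11\right) 10\right) = 75 \left(-110\right) = -8250$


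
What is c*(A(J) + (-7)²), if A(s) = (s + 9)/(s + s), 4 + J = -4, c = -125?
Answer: -97875/16 ≈ -6117.2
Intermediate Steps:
J = -8 (J = -4 - 4 = -8)
A(s) = (9 + s)/(2*s) (A(s) = (9 + s)/((2*s)) = (9 + s)*(1/(2*s)) = (9 + s)/(2*s))
c*(A(J) + (-7)²) = -125*((½)*(9 - 8)/(-8) + (-7)²) = -125*((½)*(-⅛)*1 + 49) = -125*(-1/16 + 49) = -125*783/16 = -97875/16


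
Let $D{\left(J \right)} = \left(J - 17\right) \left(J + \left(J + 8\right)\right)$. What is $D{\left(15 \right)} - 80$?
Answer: $-156$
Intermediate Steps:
$D{\left(J \right)} = \left(-17 + J\right) \left(8 + 2 J\right)$ ($D{\left(J \right)} = \left(-17 + J\right) \left(J + \left(8 + J\right)\right) = \left(-17 + J\right) \left(8 + 2 J\right)$)
$D{\left(15 \right)} - 80 = \left(-136 - 390 + 2 \cdot 15^{2}\right) - 80 = \left(-136 - 390 + 2 \cdot 225\right) - 80 = \left(-136 - 390 + 450\right) - 80 = -76 - 80 = -156$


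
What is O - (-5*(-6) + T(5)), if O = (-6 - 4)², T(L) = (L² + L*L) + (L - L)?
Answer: 20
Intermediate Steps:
T(L) = 2*L² (T(L) = (L² + L²) + 0 = 2*L² + 0 = 2*L²)
O = 100 (O = (-10)² = 100)
O - (-5*(-6) + T(5)) = 100 - (-5*(-6) + 2*5²) = 100 - (30 + 2*25) = 100 - (30 + 50) = 100 - 1*80 = 100 - 80 = 20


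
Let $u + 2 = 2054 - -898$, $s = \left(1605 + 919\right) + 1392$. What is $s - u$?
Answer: $966$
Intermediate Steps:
$s = 3916$ ($s = 2524 + 1392 = 3916$)
$u = 2950$ ($u = -2 + \left(2054 - -898\right) = -2 + \left(2054 + 898\right) = -2 + 2952 = 2950$)
$s - u = 3916 - 2950 = 966$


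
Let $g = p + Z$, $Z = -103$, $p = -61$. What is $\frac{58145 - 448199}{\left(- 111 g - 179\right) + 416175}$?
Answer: $- \frac{195027}{217100} \approx -0.89833$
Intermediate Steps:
$g = -164$ ($g = -61 - 103 = -164$)
$\frac{58145 - 448199}{\left(- 111 g - 179\right) + 416175} = \frac{58145 - 448199}{\left(\left(-111\right) \left(-164\right) - 179\right) + 416175} = - \frac{390054}{\left(18204 - 179\right) + 416175} = - \frac{390054}{18025 + 416175} = - \frac{390054}{434200} = \left(-390054\right) \frac{1}{434200} = - \frac{195027}{217100}$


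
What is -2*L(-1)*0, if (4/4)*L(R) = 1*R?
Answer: 0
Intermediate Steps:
L(R) = R (L(R) = 1*R = R)
-2*L(-1)*0 = -2*(-1)*0 = 2*0 = 0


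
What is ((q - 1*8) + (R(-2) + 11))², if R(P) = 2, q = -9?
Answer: 16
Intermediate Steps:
((q - 1*8) + (R(-2) + 11))² = ((-9 - 1*8) + (2 + 11))² = ((-9 - 8) + 13)² = (-17 + 13)² = (-4)² = 16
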